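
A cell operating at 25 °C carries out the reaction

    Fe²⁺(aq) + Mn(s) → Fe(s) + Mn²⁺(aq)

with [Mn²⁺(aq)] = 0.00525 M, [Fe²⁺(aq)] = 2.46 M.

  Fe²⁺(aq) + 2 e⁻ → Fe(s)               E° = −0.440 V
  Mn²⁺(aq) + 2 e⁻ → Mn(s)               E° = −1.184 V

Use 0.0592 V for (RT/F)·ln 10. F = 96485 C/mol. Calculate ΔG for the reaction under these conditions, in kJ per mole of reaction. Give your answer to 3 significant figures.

The standard cell potential is −0.440 − (−1.184) = +0.744 V, with n = 2 electrons in the balanced equation.
Q = [Mn²⁺(aq)] / [Fe²⁺(aq)] = 0.00213, so log Q = −2.671 and E = +0.744 − (0.0592/2)(−2.671) = +0.8231 V.
ΔG = −nFE = −(2)(96485)(+0.8231) J/mol = −159 kJ/mol.

−159 kJ/mol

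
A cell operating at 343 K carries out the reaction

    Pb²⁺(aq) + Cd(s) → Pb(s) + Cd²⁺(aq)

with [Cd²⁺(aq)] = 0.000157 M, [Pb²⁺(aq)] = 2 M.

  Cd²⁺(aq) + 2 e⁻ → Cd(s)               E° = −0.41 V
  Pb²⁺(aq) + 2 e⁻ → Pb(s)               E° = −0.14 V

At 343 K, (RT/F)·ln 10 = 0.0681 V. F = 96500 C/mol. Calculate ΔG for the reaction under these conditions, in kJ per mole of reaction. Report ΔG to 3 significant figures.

−79.1 kJ/mol

The standard cell potential is −0.14 − (−0.41) = +0.27 V, with n = 2 electrons in the balanced equation.
The reaction quotient is [Cd²⁺(aq)] / [Pb²⁺(aq)] = 7.85×10^−5; by Nernst, E = +0.27 − (0.0681/2)(−4.105) = +0.4098 V.
Then ΔG = −nFE = −2 × 96500 × +0.4098 J/mol = −79.1 kJ/mol.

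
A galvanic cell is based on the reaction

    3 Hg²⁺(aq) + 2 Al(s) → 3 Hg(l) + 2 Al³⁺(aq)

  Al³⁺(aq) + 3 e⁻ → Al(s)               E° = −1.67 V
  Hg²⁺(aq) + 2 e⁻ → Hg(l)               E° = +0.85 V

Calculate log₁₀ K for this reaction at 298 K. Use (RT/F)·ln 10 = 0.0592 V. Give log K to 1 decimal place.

The Hg²⁺/Hg couple is reduced (cathode); E°cell = +0.85 − (−1.67) = +2.52 V with n = 6.
At equilibrium E = 0, so log K = nE°cell / 0.0592 = (6)(+2.52) / 0.0592 = 255.4.

log K = 255.4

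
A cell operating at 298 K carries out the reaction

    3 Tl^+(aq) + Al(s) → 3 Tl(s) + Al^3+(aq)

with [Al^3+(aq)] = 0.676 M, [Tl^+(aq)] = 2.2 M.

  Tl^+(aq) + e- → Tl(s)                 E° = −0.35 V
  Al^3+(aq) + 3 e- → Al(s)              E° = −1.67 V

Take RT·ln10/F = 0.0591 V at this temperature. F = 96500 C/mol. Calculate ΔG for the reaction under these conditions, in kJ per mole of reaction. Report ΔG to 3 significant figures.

The standard cell potential is −0.35 − (−1.67) = +1.32 V, with n = 3 electrons in the balanced equation.
The reaction quotient is [Al^3+(aq)] / [Tl^+(aq)]^3 = 0.0635; by Nernst, E = +1.32 − (0.0591/3)(−1.197) = +1.3436 V.
ΔG = −nFE = −(3)(96500)(+1.3436) J/mol = −389 kJ/mol.

−389 kJ/mol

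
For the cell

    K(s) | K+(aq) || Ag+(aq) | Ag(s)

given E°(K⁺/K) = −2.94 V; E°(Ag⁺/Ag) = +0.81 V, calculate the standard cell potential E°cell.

+3.75 V

By convention the left-hand electrode in cell notation is the anode (oxidation) and the right-hand electrode is the cathode (reduction).
E°cell = E°(right) − E°(left) = +0.81 − (−2.94) = +3.75 V.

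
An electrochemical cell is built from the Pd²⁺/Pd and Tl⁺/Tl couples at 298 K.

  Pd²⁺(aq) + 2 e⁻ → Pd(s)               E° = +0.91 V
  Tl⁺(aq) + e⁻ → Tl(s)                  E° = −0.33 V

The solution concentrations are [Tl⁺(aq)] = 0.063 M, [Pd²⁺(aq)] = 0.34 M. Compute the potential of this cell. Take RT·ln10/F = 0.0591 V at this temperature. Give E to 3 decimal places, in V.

+1.297 V

Since E°(Pd²⁺/Pd) > E°(Tl⁺/Tl), Pd²⁺/Pd serves as the cathode.
E°cell = +0.91 − (−0.33) = +1.24 V, with n = 2 electrons transferred.
Balancing gives Pd²⁺(aq) + 2 Tl(s) → Pd(s) + 2 Tl⁺(aq); hence Q = [Tl⁺(aq)]^2 / [Pd²⁺(aq)] = 0.0117 (log Q = −1.933).
Applying E = E° − (RT ln10/nF)·log Q gives +1.24 − (0.0591/2)(−1.933) = +1.297 V.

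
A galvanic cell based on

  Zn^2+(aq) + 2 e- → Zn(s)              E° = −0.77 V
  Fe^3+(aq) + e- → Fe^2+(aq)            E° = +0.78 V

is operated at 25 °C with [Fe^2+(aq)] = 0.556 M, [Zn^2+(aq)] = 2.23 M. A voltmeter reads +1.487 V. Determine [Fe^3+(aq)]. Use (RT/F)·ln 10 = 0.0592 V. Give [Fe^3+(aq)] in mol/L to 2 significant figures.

With Fe³⁺/Fe²⁺ at the cathode and Zn²⁺/Zn at the anode, E°cell = +0.78 − (−0.77) = +1.55 V (n = 2).
From the Nernst equation, log Q = n(E° − E)/0.0592 = 2·(+1.55 − (+1.487))/0.0592 = 2.128.
Balancing electrons gives 2 Fe^3+(aq) + Zn(s) → 2 Fe^2+(aq) + Zn^2+(aq); thus Q = ([Fe^2+(aq)]^2·[Zn^2+(aq)]) / [Fe^3+(aq)]^2.
Substituting the known concentrations and solving, log [Fe^3+(aq)] = −1.145 and [Fe^3+(aq)] = 0.072 M.

0.072 M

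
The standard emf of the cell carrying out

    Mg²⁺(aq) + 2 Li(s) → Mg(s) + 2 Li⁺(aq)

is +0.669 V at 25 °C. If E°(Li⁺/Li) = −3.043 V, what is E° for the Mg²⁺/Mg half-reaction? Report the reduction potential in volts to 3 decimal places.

In the reaction as written the Mg²⁺/Mg couple is reduced (cathode) and Li⁺/Li is oxidized (anode), so E°cell = E°(Mg²⁺/Mg) − E°(Li⁺/Li).
E°(Mg²⁺/Mg) = E°cell + E°(anode) = +0.669 + (−3.043) = −2.374 V.

−2.374 V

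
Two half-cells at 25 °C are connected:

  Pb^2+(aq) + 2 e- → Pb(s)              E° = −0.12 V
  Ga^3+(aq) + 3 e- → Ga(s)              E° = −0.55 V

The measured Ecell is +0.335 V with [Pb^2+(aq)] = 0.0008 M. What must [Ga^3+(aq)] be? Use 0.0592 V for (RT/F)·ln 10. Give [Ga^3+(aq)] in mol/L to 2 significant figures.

Pb²⁺/Pb is the cathode (higher E°); E°cell = −0.12 − (−0.55) = +0.43 V with n = 6.
From the Nernst equation, log Q = n(E° − E)/0.0592 = 6·(+0.43 − (+0.335))/0.0592 = 9.628.
For 3 Pb^2+(aq) + 2 Ga(s) → 3 Pb(s) + 2 Ga^3+(aq), the reaction quotient is Q = [Ga^3+(aq)]^2 / [Pb^2+(aq)]^3.
Solving for the unknown gives log [Ga^3+(aq)] = 0.169, so [Ga^3+(aq)] ≈ 1.5 M.

1.5 M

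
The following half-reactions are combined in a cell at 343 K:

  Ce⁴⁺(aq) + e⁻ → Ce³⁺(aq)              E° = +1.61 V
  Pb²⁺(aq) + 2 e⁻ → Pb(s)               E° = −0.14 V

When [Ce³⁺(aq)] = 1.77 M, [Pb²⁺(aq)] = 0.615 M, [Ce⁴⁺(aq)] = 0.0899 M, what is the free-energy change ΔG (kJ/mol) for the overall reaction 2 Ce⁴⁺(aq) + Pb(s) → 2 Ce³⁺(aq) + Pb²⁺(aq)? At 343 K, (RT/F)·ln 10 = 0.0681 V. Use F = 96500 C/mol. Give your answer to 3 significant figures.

E°cell = +1.61 − (−0.14) = +1.75 V; the balanced reaction transfers n = 2 electrons.
Q = ([Ce³⁺(aq)]^2·[Pb²⁺(aq)]) / [Ce⁴⁺(aq)]^2 = 238, so log Q = 2.377 and E = +1.75 − (0.0681/2)(2.377) = +1.6691 V.
Then ΔG = −nFE = −2 × 96500 × +1.6691 J/mol = −322 kJ/mol.

−322 kJ/mol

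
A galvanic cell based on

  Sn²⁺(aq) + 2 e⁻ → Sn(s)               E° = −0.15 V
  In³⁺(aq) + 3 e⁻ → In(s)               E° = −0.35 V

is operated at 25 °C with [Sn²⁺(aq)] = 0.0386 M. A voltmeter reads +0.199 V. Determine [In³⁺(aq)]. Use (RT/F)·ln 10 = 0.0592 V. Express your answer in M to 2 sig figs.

0.0085 M

Sn²⁺/Sn is the cathode (higher E°); E°cell = −0.15 − (−0.35) = +0.20 V with n = 6.
Rearranging E = E° − (0.0592/n)·log Q gives log Q = 6(+0.20 − (+0.199))/0.0592 = 0.101.
Balancing electrons gives 3 Sn²⁺(aq) + 2 In(s) → 3 Sn(s) + 2 In³⁺(aq); thus Q = [In³⁺(aq)]^2 / [Sn²⁺(aq)]^3.
Solving for the unknown gives log [In³⁺(aq)] = −2.070, so [In³⁺(aq)] ≈ 0.0085 M.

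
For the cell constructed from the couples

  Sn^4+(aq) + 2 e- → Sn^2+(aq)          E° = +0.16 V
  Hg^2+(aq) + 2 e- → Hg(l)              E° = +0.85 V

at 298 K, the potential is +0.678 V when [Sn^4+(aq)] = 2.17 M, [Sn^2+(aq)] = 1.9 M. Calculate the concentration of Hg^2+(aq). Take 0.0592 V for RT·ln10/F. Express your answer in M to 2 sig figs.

0.45 M

Hg²⁺/Hg is the cathode (higher E°); E°cell = +0.85 − (+0.16) = +0.69 V with n = 2.
Rearranging E = E° − (0.0592/n)·log Q gives log Q = 2(+0.69 − (+0.678))/0.0592 = 0.405.
For Hg^2+(aq) + Sn^2+(aq) → Hg(l) + Sn^4+(aq), the reaction quotient is Q = [Sn^4+(aq)] / ([Hg^2+(aq)]·[Sn^2+(aq)]).
Isolating [Hg^2+(aq)] in Q = 10^{0.405} yields log [Hg^2+(aq)] = −0.347, i.e. 0.45 M.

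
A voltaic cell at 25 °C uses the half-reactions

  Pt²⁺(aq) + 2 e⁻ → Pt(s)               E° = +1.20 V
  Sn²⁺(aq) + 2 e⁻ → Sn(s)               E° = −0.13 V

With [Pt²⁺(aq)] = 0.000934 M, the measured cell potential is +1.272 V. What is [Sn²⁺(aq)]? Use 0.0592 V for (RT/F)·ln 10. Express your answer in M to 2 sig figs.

0.085 M

The Pt²⁺/Pt couple has the larger reduction potential, so it is the cathode: E°cell = +1.20 − (−0.13) = +1.33 V and n = 2.
From the Nernst equation, log Q = n(E° − E)/0.0592 = 2·(+1.33 − (+1.272))/0.0592 = 1.959.
Balancing electrons gives Pt²⁺(aq) + Sn(s) → Pt(s) + Sn²⁺(aq); thus Q = [Sn²⁺(aq)] / [Pt²⁺(aq)].
Substituting the known concentrations and solving, log [Sn²⁺(aq)] = −1.071 and [Sn²⁺(aq)] = 0.085 M.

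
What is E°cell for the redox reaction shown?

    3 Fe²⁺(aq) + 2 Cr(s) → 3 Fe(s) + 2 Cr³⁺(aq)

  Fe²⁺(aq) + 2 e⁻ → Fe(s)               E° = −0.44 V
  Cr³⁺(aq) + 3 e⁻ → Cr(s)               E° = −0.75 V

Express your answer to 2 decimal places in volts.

In the reaction as written, Fe²⁺(aq) is reduced (cathode) and Cr³⁺(aq) is produced by oxidation at the anode.
E°cell = E°(cathode) − E°(anode) = −0.44 − (−0.75) = +0.31 V.
The positive value indicates the reaction is spontaneous as written.

+0.31 V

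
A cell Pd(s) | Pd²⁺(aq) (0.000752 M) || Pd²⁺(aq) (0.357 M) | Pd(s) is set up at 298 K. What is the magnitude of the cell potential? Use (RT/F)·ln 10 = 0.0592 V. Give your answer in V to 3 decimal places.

0.079 V

For a concentration cell E°cell = 0, since both electrodes use the same couple.
The compartment with the higher Pd²⁺(aq) concentration (0.357 M) acts as the cathode; ions are reduced there and produced at the dilute (0.000752 M) anode.
With n = 2, Ecell = −(0.0592/2)·log([dilute]/[conc]) = −(0.0592/2)·log(0.000752/0.357) = +0.079 V.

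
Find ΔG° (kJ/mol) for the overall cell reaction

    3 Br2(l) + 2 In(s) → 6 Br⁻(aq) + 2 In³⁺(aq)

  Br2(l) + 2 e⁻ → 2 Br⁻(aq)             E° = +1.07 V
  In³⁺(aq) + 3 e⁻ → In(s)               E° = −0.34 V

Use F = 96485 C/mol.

In the reaction as written Br2(l) is reduced, so the Br₂/Br⁻ couple is the cathode and In³⁺/In is the anode.
E°cell = +1.07 − (−0.34) = +1.41 V; balancing electrons gives n = 6.
ΔG° = −nFE°cell = −(6)(96485)(+1.41) J/mol = −816 kJ/mol.

−816 kJ/mol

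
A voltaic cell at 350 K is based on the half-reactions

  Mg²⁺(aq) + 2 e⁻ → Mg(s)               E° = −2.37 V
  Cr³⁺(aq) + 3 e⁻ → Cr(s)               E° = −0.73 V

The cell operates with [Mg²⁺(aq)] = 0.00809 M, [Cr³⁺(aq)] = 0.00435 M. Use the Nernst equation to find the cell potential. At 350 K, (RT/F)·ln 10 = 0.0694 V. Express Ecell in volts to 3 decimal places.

Cr³⁺/Cr is reduced (cathode, E° = −0.73 V) and Mg²⁺/Mg is oxidized (anode).
The standard potential is −0.73 − (−2.37) = +1.64 V and the balanced reaction transfers n = 6 electrons.
Balancing gives 2 Cr³⁺(aq) + 3 Mg(s) → 2 Cr(s) + 3 Mg²⁺(aq); hence Q = [Mg²⁺(aq)]^3 / [Cr³⁺(aq)]^2 = 0.028 (log Q = −1.553).
By the Nernst equation, E = +1.64 − (0.0694/6)·(−1.553) = +1.658 V.

+1.658 V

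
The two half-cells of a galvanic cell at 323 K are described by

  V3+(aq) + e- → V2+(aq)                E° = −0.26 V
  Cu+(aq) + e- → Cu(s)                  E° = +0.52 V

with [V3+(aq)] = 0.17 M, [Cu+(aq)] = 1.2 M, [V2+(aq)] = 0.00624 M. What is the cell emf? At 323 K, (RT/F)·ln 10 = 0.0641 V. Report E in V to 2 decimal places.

+0.69 V

Since E°(Cu⁺/Cu) > E°(V³⁺/V²⁺), Cu⁺/Cu serves as the cathode.
E°cell = E°cat − E°an = +0.52 − (−0.26) = +0.78 V; n = 1.
Balancing gives Cu+(aq) + V2+(aq) → Cu(s) + V3+(aq); hence Q = [V3+(aq)] / ([Cu+(aq)]·[V2+(aq)]) = 22.7 (log Q = 1.356).
By the Nernst equation, E = +0.78 − (0.0641/1)·(1.356) = +0.69 V.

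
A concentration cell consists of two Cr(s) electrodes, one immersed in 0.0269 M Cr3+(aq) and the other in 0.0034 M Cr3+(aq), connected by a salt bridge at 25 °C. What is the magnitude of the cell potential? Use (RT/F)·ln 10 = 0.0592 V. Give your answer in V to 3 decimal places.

For a concentration cell E°cell = 0, since both electrodes use the same couple.
The compartment with the higher Cr3+(aq) concentration (0.0269 M) acts as the cathode; ions are reduced there and produced at the dilute (0.0034 M) anode.
With n = 3, Ecell = −(0.0592/3)·log([dilute]/[conc]) = −(0.0592/3)·log(0.0034/0.0269) = +0.018 V.

0.018 V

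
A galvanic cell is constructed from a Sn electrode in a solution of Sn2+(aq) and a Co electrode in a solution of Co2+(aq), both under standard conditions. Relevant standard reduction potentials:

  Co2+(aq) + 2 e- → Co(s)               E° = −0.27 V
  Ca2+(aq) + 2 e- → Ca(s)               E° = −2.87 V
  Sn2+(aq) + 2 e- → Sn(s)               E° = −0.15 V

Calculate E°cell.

+0.12 V

The Sn²⁺/Sn couple has the higher E°, so Sn ion is reduced (cathode) and Co is oxidized (anode).
E°cell = E°(cathode) − E°(anode) = −0.15 − (−0.27) = +0.12 V.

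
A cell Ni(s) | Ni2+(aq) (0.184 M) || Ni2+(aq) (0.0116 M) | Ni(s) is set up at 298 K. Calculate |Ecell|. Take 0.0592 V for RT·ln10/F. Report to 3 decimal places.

For a concentration cell E°cell = 0, since both electrodes use the same couple.
The compartment with the higher Ni2+(aq) concentration (0.184 M) acts as the cathode; ions are reduced there and produced at the dilute (0.0116 M) anode.
With n = 2, Ecell = −(0.0592/2)·log([dilute]/[conc]) = −(0.0592/2)·log(0.0116/0.184) = +0.036 V.

0.036 V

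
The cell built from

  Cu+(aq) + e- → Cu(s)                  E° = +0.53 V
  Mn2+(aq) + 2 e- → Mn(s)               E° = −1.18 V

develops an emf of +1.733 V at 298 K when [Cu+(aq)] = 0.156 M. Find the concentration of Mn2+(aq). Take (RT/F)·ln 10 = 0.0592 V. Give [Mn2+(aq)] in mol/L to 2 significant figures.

0.0041 M

With Cu⁺/Cu at the cathode and Mn²⁺/Mn at the anode, E°cell = +0.53 − (−1.18) = +1.71 V (n = 2).
From the Nernst equation, log Q = n(E° − E)/0.0592 = 2·(+1.71 − (+1.733))/0.0592 = −0.777.
The balanced reaction is 2 Cu+(aq) + Mn(s) → 2 Cu(s) + Mn2+(aq), so Q = [Mn2+(aq)] / [Cu+(aq)]^2.
Isolating [Mn2+(aq)] in Q = 10^{−0.777} yields log [Mn2+(aq)] = −2.391, i.e. 0.0041 M.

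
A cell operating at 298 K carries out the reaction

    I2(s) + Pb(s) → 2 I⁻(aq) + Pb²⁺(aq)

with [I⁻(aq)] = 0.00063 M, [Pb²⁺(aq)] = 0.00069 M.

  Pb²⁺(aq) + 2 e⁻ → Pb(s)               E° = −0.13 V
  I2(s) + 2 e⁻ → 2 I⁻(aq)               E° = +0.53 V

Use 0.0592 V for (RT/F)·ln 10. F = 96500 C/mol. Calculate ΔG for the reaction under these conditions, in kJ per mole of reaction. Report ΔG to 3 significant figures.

With I₂/I⁻ reduced at the cathode, E°cell = +0.53 − (−0.13) = +0.66 V and n = 2.
Q = [I⁻(aq)]^2·[Pb²⁺(aq)] = 2.74×10^−10, so log Q = −9.562 and E = +0.66 − (0.0592/2)(−9.562) = +0.9430 V.
ΔG = −nFE = −(2)(96500)(+0.9430) J/mol = −182 kJ/mol.

−182 kJ/mol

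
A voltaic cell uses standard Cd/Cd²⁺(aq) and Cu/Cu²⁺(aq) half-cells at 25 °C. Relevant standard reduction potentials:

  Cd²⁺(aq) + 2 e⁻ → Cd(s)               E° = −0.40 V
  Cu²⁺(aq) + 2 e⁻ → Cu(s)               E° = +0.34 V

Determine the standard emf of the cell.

Of the two couples in this cell, the one with the more positive reduction potential is reduced at the cathode: here that is Cu²⁺/Cu (+0.34 V); Cd²⁺/Cd (−0.40 V) is the anode.
E°cell = E°(cathode) − E°(anode) = +0.34 − (−0.40) = +0.74 V.

+0.74 V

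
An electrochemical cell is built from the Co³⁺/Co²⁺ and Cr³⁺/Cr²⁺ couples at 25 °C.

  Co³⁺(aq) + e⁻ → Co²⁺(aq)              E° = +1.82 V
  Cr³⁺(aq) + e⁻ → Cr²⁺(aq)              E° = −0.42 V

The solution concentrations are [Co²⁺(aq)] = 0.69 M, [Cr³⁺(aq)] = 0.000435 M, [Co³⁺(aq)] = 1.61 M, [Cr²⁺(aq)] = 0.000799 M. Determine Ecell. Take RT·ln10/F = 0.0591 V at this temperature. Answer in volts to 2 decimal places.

Co³⁺/Co²⁺ is reduced (cathode, E° = +1.82 V) and Cr³⁺/Cr²⁺ is oxidized (anode).
The standard potential is +1.82 − (−0.42) = +2.24 V and the balanced reaction transfers n = 1 electron.
For the overall reaction Co³⁺(aq) + Cr²⁺(aq) → Co²⁺(aq) + Cr³⁺(aq), Q = ([Co²⁺(aq)]·[Cr³⁺(aq)]) / ([Co³⁺(aq)]·[Cr²⁺(aq)]) = 0.233, giving log Q = −0.632.
By the Nernst equation, E = +2.24 − (0.0591/1)·(−0.632) = +2.28 V.

+2.28 V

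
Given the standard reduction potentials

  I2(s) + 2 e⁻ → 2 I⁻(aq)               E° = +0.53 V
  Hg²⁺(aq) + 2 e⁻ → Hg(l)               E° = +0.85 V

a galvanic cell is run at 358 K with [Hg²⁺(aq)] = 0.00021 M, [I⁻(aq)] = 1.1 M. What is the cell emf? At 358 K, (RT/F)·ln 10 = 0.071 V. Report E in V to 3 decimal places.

+0.192 V

The Hg²⁺/Hg couple has the more positive E°, so it is the cathode; I₂/I⁻ is the anode.
The standard potential is +0.85 − (+0.53) = +0.32 V and the balanced reaction transfers n = 2 electrons.
For the overall reaction Hg²⁺(aq) + 2 I⁻(aq) → Hg(l) + I2(s), Q = 1 / ([Hg²⁺(aq)]·[I⁻(aq)]^2) = 3.94×10^3, giving log Q = 3.595.
Applying E = E° − (RT ln10/nF)·log Q gives +0.32 − (0.071/2)(3.595) = +0.192 V.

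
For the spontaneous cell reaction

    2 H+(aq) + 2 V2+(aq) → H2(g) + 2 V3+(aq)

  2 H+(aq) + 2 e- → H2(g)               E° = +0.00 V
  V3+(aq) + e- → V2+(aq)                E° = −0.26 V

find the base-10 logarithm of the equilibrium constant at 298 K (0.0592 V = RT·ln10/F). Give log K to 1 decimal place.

The 2H⁺/H₂ couple is reduced (cathode); E°cell = +0.00 − (−0.26) = +0.26 V with n = 2.
At equilibrium E = 0, so log K = nE°cell / 0.0592 = (2)(+0.26) / 0.0592 = 8.8.

log K = 8.8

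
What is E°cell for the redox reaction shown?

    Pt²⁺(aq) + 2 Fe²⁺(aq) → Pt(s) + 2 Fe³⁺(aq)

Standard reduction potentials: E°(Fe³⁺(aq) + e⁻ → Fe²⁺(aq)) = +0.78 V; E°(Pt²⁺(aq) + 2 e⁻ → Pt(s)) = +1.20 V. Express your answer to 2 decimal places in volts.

+0.42 V

Pt²⁺(aq) gains electrons, so the Pt²⁺/Pt couple is the cathode; the Fe³⁺/Fe²⁺ couple is the anode.
E°cell = E°(cathode) − E°(anode) = +1.20 − (+0.78) = +0.42 V.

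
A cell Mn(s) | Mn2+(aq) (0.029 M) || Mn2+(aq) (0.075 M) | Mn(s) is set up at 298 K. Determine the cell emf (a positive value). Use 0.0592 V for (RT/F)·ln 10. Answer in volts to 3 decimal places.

For a concentration cell E°cell = 0, since both electrodes use the same couple.
The compartment with the higher Mn2+(aq) concentration (0.075 M) acts as the cathode; ions are reduced there and produced at the dilute (0.029 M) anode.
With n = 2, Ecell = −(0.0592/2)·log([dilute]/[conc]) = −(0.0592/2)·log(0.029/0.075) = +0.012 V.

0.012 V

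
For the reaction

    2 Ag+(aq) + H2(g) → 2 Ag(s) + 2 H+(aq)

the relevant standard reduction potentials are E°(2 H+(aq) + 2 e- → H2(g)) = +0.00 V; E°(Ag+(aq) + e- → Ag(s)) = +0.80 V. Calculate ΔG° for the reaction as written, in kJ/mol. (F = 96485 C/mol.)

In the reaction as written Ag+(aq) is reduced, so the Ag⁺/Ag couple is the cathode and 2H⁺/H₂ is the anode.
E°cell = +0.80 − (+0.00) = +0.80 V; balancing electrons gives n = 2.
ΔG° = −nFE°cell = −(2)(96485)(+0.80) J/mol = −154 kJ/mol.

−154 kJ/mol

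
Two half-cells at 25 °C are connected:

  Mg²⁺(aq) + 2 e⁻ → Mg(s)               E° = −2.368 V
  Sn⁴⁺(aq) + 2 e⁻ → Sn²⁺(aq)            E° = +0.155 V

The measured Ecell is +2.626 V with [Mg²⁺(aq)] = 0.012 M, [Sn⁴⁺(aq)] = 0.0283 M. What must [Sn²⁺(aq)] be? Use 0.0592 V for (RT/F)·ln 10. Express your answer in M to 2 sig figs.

The Sn⁴⁺/Sn²⁺ couple has the larger reduction potential, so it is the cathode: E°cell = +0.155 − (−2.368) = +2.523 V and n = 2.
From the Nernst equation, log Q = n(E° − E)/0.0592 = 2·(+2.523 − (+2.626))/0.0592 = −3.480.
For Sn⁴⁺(aq) + Mg(s) → Sn²⁺(aq) + Mg²⁺(aq), the reaction quotient is Q = ([Sn²⁺(aq)]·[Mg²⁺(aq)]) / [Sn⁴⁺(aq)].
Solving for the unknown gives log [Sn²⁺(aq)] = −3.107, so [Sn²⁺(aq)] ≈ 0.00078 M.

0.00078 M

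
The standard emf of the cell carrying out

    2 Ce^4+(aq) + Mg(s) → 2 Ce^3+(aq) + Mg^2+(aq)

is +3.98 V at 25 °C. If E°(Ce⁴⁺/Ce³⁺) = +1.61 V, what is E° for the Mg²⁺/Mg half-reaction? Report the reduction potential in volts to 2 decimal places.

In the reaction as written the Ce⁴⁺/Ce³⁺ couple is reduced (cathode) and Mg²⁺/Mg is oxidized (anode), so E°cell = E°(Ce⁴⁺/Ce³⁺) − E°(Mg²⁺/Mg).
E°(Mg²⁺/Mg) = E°(cathode) − E°cell = +1.61 − (+3.98) = −2.37 V.

−2.37 V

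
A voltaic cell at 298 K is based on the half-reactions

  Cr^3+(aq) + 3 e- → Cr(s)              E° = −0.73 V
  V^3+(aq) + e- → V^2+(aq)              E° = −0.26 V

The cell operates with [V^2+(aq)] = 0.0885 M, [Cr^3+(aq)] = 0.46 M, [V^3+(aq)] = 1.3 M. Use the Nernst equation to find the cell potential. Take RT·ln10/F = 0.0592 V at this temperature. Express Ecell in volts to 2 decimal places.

+0.55 V

Since E°(V³⁺/V²⁺) > E°(Cr³⁺/Cr), V³⁺/V²⁺ serves as the cathode.
E°cell = E°cat − E°an = −0.26 − (−0.73) = +0.47 V; n = 3.
For the overall reaction 3 V^3+(aq) + Cr(s) → 3 V^2+(aq) + Cr^3+(aq), Q = ([V^2+(aq)]^3·[Cr^3+(aq)]) / [V^3+(aq)]^3 = 0.000145, giving log Q = −3.838.
Applying E = E° − (RT ln10/nF)·log Q gives +0.47 − (0.0592/3)(−3.838) = +0.55 V.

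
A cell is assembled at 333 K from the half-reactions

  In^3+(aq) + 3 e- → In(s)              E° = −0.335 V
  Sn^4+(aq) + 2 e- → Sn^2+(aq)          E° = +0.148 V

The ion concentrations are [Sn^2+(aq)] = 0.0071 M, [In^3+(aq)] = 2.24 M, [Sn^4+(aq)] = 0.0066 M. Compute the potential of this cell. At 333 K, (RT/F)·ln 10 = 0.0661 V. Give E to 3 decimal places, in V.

+0.474 V

The Sn⁴⁺/Sn²⁺ couple has the more positive E°, so it is the cathode; In³⁺/In is the anode.
E°cell = E°cat − E°an = +0.148 − (−0.335) = +0.483 V; n = 6.
Balancing gives 3 Sn^4+(aq) + 2 In(s) → 3 Sn^2+(aq) + 2 In^3+(aq); hence Q = ([Sn^2+(aq)]^3·[In^3+(aq)]^2) / [Sn^4+(aq)]^3 = 6.25 (log Q = 0.796).
By the Nernst equation, E = +0.483 − (0.0661/6)·(0.796) = +0.474 V.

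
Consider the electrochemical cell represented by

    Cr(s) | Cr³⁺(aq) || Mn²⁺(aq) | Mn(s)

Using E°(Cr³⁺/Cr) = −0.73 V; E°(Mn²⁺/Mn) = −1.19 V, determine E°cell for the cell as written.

−0.46 V

By convention the left-hand electrode in cell notation is the anode (oxidation) and the right-hand electrode is the cathode (reduction).
E°cell = E°(right) − E°(left) = −1.19 − (−0.73) = −0.46 V.
The negative sign shows that, as written, the cell would require an external voltage to drive the reaction.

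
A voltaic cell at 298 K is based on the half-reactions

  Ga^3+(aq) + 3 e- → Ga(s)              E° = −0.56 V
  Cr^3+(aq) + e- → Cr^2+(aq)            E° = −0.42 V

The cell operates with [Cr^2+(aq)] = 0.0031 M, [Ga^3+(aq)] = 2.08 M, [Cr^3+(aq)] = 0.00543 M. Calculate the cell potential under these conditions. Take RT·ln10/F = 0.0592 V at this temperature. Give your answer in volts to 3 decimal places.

Cr³⁺/Cr²⁺ is reduced (cathode, E° = −0.42 V) and Ga³⁺/Ga is oxidized (anode).
E°cell = E°cat − E°an = −0.42 − (−0.56) = +0.14 V; n = 3.
The balanced reaction is 3 Cr^3+(aq) + Ga(s) → 3 Cr^2+(aq) + Ga^3+(aq), so Q = ([Cr^2+(aq)]^3·[Ga^3+(aq)]) / [Cr^3+(aq)]^3 = 0.387 and log Q = −0.412.
By the Nernst equation, E = +0.14 − (0.0592/3)·(−0.412) = +0.148 V.

+0.148 V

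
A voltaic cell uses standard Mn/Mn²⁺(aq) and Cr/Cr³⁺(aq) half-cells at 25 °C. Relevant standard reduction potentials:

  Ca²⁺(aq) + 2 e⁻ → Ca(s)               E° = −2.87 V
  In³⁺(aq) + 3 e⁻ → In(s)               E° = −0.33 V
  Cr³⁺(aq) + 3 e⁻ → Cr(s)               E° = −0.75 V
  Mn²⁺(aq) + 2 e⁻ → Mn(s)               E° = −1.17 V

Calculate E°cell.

+0.42 V

The Cr³⁺/Cr couple has the higher E°, so Cr ion is reduced (cathode) and Mn is oxidized (anode).
E°cell = E°(cathode) − E°(anode) = −0.75 − (−1.17) = +0.42 V.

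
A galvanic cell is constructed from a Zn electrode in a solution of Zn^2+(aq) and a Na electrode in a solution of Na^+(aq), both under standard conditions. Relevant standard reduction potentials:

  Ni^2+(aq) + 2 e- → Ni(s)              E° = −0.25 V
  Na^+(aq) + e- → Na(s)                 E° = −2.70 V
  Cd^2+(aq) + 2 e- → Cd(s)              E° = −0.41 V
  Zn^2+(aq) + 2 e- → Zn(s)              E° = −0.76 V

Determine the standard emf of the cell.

Of the two couples in this cell, the one with the more positive reduction potential is reduced at the cathode: here that is Zn²⁺/Zn (−0.76 V); Na⁺/Na (−2.70 V) is the anode.
E°cell = E°(cathode) − E°(anode) = −0.76 − (−2.70) = +1.94 V.

+1.94 V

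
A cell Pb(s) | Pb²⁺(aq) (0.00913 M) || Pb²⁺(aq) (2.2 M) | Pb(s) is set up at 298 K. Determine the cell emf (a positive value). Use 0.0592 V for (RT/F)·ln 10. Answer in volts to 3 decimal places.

0.071 V

For a concentration cell E°cell = 0, since both electrodes use the same couple.
The compartment with the higher Pb²⁺(aq) concentration (2.2 M) acts as the cathode; ions are reduced there and produced at the dilute (0.00913 M) anode.
With n = 2, Ecell = −(0.0592/2)·log([dilute]/[conc]) = −(0.0592/2)·log(0.00913/2.2) = +0.071 V.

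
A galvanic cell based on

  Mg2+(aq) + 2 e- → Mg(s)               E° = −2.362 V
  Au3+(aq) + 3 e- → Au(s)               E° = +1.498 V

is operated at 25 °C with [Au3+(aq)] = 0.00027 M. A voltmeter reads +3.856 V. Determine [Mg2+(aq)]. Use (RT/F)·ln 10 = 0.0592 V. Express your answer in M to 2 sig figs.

0.0057 M

Au³⁺/Au is the cathode (higher E°); E°cell = +1.498 − (−2.362) = +3.860 V with n = 6.
Rearranging E = E° − (0.0592/n)·log Q gives log Q = 6(+3.860 − (+3.856))/0.0592 = 0.405.
The balanced reaction is 2 Au3+(aq) + 3 Mg(s) → 2 Au(s) + 3 Mg2+(aq), so Q = [Mg2+(aq)]^3 / [Au3+(aq)]^2.
Substituting the known concentrations and solving, log [Mg2+(aq)] = −2.244 and [Mg2+(aq)] = 0.0057 M.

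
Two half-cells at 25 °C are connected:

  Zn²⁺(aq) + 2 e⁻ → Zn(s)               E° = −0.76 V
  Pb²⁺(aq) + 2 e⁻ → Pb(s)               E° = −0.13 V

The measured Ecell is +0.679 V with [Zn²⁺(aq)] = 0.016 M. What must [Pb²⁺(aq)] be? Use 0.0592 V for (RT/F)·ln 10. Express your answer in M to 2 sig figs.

Pb²⁺/Pb is the cathode (higher E°); E°cell = −0.13 − (−0.76) = +0.63 V with n = 2.
Rearranging E = E° − (0.0592/n)·log Q gives log Q = 2(+0.63 − (+0.679))/0.0592 = −1.655.
Balancing electrons gives Pb²⁺(aq) + Zn(s) → Pb(s) + Zn²⁺(aq); thus Q = [Zn²⁺(aq)] / [Pb²⁺(aq)].
Solving for the unknown gives log [Pb²⁺(aq)] = −0.141, so [Pb²⁺(aq)] ≈ 0.72 M.

0.72 M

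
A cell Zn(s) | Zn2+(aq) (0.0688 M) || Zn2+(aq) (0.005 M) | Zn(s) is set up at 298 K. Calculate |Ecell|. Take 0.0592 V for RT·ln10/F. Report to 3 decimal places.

0.034 V

For a concentration cell E°cell = 0, since both electrodes use the same couple.
The compartment with the higher Zn2+(aq) concentration (0.0688 M) acts as the cathode; ions are reduced there and produced at the dilute (0.005 M) anode.
With n = 2, Ecell = −(0.0592/2)·log([dilute]/[conc]) = −(0.0592/2)·log(0.005/0.0688) = +0.034 V.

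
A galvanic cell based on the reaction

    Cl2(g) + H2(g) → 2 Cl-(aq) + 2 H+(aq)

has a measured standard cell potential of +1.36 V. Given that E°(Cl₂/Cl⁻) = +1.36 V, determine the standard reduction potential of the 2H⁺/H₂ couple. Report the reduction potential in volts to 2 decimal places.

In the reaction as written the Cl₂/Cl⁻ couple is reduced (cathode) and 2H⁺/H₂ is oxidized (anode), so E°cell = E°(Cl₂/Cl⁻) − E°(2H⁺/H₂).
E°(2H⁺/H₂) = E°(cathode) − E°cell = +1.36 − (+1.36) = +0.00 V.

+0.00 V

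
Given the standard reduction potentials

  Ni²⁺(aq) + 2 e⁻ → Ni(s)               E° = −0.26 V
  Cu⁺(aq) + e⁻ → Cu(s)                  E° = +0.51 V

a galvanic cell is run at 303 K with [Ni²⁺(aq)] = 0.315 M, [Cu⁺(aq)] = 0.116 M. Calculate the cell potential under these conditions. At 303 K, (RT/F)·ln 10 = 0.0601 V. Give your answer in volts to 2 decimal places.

Cu⁺/Cu is reduced (cathode, E° = +0.51 V) and Ni²⁺/Ni is oxidized (anode).
E°cell = +0.51 − (−0.26) = +0.77 V, with n = 2 electrons transferred.
The balanced reaction is 2 Cu⁺(aq) + Ni(s) → 2 Cu(s) + Ni²⁺(aq), so Q = [Ni²⁺(aq)] / [Cu⁺(aq)]^2 = 23.4 and log Q = 1.369.
E = E° − (0.0601/n)·log Q = +0.77 − (0.0601/2)(1.369) = +0.73 V.

+0.73 V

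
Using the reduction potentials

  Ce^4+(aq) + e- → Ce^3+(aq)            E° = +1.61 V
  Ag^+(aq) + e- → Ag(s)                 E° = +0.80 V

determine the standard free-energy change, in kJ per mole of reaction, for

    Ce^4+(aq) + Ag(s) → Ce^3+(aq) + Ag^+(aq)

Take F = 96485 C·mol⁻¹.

−78.2 kJ/mol

In the reaction as written Ce^4+(aq) is reduced, so the Ce⁴⁺/Ce³⁺ couple is the cathode and Ag⁺/Ag is the anode.
E°cell = +1.61 − (+0.80) = +0.81 V; balancing electrons gives n = 1.
ΔG° = −nFE°cell = −(1)(96485)(+0.81) J/mol = −78.2 kJ/mol.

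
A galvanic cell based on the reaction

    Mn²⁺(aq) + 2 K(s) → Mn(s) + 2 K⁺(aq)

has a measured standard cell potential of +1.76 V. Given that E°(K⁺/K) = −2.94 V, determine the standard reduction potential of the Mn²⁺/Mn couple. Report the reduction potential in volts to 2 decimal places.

−1.18 V

In the reaction as written the Mn²⁺/Mn couple is reduced (cathode) and K⁺/K is oxidized (anode), so E°cell = E°(Mn²⁺/Mn) − E°(K⁺/K).
E°(Mn²⁺/Mn) = E°cell + E°(anode) = +1.76 + (−2.94) = −1.18 V.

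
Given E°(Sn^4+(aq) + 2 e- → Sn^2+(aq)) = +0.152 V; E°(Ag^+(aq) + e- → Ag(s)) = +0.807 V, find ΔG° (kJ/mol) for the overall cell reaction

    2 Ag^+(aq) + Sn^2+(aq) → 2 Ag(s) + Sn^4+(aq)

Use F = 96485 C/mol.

−126 kJ/mol

In the reaction as written Ag^+(aq) is reduced, so the Ag⁺/Ag couple is the cathode and Sn⁴⁺/Sn²⁺ is the anode.
E°cell = +0.807 − (+0.152) = +0.655 V; balancing electrons gives n = 2.
ΔG° = −nFE°cell = −(2)(96485)(+0.655) J/mol = −126 kJ/mol.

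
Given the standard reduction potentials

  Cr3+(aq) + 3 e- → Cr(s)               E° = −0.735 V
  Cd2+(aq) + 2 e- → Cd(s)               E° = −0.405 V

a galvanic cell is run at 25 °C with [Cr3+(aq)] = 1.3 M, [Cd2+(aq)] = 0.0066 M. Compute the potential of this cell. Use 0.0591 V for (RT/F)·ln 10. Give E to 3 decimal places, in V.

+0.263 V

Since E°(Cd²⁺/Cd) > E°(Cr³⁺/Cr), Cd²⁺/Cd serves as the cathode.
E°cell = E°cat − E°an = −0.405 − (−0.735) = +0.330 V; n = 6.
The balanced reaction is 3 Cd2+(aq) + 2 Cr(s) → 3 Cd(s) + 2 Cr3+(aq), so Q = [Cr3+(aq)]^2 / [Cd2+(aq)]^3 = 5.88×10^6 and log Q = 6.769.
By the Nernst equation, E = +0.330 − (0.0591/6)·(6.769) = +0.263 V.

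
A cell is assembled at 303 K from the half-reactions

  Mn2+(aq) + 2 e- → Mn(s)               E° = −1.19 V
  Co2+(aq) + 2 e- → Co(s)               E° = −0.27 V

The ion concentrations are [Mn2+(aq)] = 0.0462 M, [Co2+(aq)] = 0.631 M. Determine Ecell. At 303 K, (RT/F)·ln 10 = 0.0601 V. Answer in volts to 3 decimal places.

The Co²⁺/Co couple has the more positive E°, so it is the cathode; Mn²⁺/Mn is the anode.
E°cell = −0.27 − (−1.19) = +0.92 V, with n = 2 electrons transferred.
The balanced reaction is Co2+(aq) + Mn(s) → Co(s) + Mn2+(aq), so Q = [Mn2+(aq)] / [Co2+(aq)] = 0.0732 and log Q = −1.135.
By the Nernst equation, E = +0.92 − (0.0601/2)·(−1.135) = +0.954 V.

+0.954 V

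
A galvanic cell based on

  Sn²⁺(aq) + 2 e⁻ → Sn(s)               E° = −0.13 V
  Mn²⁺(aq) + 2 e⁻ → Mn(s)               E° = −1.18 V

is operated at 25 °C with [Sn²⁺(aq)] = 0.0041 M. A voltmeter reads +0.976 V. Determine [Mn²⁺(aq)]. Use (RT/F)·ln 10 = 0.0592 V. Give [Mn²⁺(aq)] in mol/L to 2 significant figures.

1.3 M

With Sn²⁺/Sn at the cathode and Mn²⁺/Mn at the anode, E°cell = −0.13 − (−1.18) = +1.05 V (n = 2).
Rearranging E = E° − (0.0592/n)·log Q gives log Q = 2(+1.05 − (+0.976))/0.0592 = 2.500.
Balancing electrons gives Sn²⁺(aq) + Mn(s) → Sn(s) + Mn²⁺(aq); thus Q = [Mn²⁺(aq)] / [Sn²⁺(aq)].
Isolating [Mn²⁺(aq)] in Q = 10^{2.500} yields log [Mn²⁺(aq)] = 0.113, i.e. 1.3 M.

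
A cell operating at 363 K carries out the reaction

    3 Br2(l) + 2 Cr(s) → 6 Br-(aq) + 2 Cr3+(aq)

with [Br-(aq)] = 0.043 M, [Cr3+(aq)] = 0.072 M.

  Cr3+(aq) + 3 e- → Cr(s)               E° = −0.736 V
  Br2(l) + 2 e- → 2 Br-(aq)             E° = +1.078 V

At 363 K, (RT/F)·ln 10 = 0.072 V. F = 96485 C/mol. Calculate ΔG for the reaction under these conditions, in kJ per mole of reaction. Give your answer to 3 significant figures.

−1120 kJ/mol

The standard cell potential is +1.078 − (−0.736) = +1.814 V, with n = 6 electrons in the balanced equation.
The reaction quotient is [Br-(aq)]^6·[Cr3+(aq)]^2 = 3.28×10^−11; by Nernst, E = +1.814 − (0.072/6)(−10.485) = +1.9398 V.
ΔG = −nFE = −(6)(96485)(+1.9398) J/mol = −1120 kJ/mol.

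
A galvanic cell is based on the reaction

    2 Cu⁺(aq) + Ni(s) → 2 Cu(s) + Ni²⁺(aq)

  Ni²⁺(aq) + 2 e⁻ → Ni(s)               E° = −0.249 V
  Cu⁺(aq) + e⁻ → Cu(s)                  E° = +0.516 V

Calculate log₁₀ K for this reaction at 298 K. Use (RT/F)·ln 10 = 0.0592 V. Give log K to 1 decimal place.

The Cu⁺/Cu couple is reduced (cathode); E°cell = +0.516 − (−0.249) = +0.765 V with n = 2.
At equilibrium E = 0, so log K = nE°cell / 0.0592 = (2)(+0.765) / 0.0592 = 25.8.

log K = 25.8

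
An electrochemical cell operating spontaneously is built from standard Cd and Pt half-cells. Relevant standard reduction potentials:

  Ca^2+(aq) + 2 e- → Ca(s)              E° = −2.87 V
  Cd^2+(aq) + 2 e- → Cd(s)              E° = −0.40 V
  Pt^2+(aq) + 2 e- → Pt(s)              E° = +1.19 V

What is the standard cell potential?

+1.59 V

Of the two couples in this cell, the one with the more positive reduction potential is reduced at the cathode: here that is Pt²⁺/Pt (+1.19 V); Cd²⁺/Cd (−0.40 V) is the anode.
E°cell = E°(cathode) − E°(anode) = +1.19 − (−0.40) = +1.59 V.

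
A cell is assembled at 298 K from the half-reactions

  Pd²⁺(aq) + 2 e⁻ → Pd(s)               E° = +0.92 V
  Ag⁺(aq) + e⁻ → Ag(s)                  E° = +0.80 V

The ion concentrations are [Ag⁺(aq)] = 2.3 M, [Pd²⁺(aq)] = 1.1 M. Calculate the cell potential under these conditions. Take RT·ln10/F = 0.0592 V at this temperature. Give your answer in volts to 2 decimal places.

The Pd²⁺/Pd couple has the more positive E°, so it is the cathode; Ag⁺/Ag is the anode.
E°cell = E°cat − E°an = +0.92 − (+0.80) = +0.12 V; n = 2.
The balanced reaction is Pd²⁺(aq) + 2 Ag(s) → Pd(s) + 2 Ag⁺(aq), so Q = [Ag⁺(aq)]^2 / [Pd²⁺(aq)] = 4.81 and log Q = 0.682.
E = E° − (0.0592/n)·log Q = +0.12 − (0.0592/2)(0.682) = +0.10 V.

+0.10 V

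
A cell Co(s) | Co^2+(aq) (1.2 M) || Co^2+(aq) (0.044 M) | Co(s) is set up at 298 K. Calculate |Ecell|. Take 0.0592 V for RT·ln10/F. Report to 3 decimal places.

For a concentration cell E°cell = 0, since both electrodes use the same couple.
The compartment with the higher Co^2+(aq) concentration (1.2 M) acts as the cathode; ions are reduced there and produced at the dilute (0.044 M) anode.
With n = 2, Ecell = −(0.0592/2)·log([dilute]/[conc]) = −(0.0592/2)·log(0.044/1.2) = +0.042 V.

0.042 V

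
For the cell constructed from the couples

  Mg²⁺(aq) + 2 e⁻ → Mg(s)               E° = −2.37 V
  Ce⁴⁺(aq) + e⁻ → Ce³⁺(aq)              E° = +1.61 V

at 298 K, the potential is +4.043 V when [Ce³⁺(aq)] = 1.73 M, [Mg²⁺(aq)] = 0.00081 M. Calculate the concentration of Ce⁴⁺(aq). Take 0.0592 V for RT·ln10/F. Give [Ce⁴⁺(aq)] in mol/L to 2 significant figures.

0.57 M

The Ce⁴⁺/Ce³⁺ couple has the larger reduction potential, so it is the cathode: E°cell = +1.61 − (−2.37) = +3.98 V and n = 2.
From the Nernst equation, log Q = n(E° − E)/0.0592 = 2·(+3.98 − (+4.043))/0.0592 = −2.128.
For 2 Ce⁴⁺(aq) + Mg(s) → 2 Ce³⁺(aq) + Mg²⁺(aq), the reaction quotient is Q = ([Ce³⁺(aq)]^2·[Mg²⁺(aq)]) / [Ce⁴⁺(aq)]^2.
Substituting the known concentrations and solving, log [Ce⁴⁺(aq)] = −0.244 and [Ce⁴⁺(aq)] = 0.57 M.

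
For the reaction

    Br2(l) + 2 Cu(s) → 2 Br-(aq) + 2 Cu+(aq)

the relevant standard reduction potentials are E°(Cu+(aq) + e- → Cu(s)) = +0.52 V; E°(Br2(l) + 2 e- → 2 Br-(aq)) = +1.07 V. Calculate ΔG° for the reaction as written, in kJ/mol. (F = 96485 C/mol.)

In the reaction as written Br2(l) is reduced, so the Br₂/Br⁻ couple is the cathode and Cu⁺/Cu is the anode.
E°cell = +1.07 − (+0.52) = +0.55 V; balancing electrons gives n = 2.
ΔG° = −nFE°cell = −(2)(96485)(+0.55) J/mol = −106 kJ/mol.

−106 kJ/mol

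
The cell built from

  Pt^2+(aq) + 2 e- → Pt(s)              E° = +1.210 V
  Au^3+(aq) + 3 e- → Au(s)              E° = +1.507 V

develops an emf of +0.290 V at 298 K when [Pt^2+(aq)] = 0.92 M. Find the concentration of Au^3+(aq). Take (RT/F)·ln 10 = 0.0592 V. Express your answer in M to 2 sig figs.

0.39 M

With Au³⁺/Au at the cathode and Pt²⁺/Pt at the anode, E°cell = +1.507 − (+1.210) = +0.297 V (n = 6).
Rearranging E = E° − (0.0592/n)·log Q gives log Q = 6(+0.297 − (+0.290))/0.0592 = 0.709.
Balancing electrons gives 2 Au^3+(aq) + 3 Pt(s) → 2 Au(s) + 3 Pt^2+(aq); thus Q = [Pt^2+(aq)]^3 / [Au^3+(aq)]^2.
Solving for the unknown gives log [Au^3+(aq)] = −0.409, so [Au^3+(aq)] ≈ 0.39 M.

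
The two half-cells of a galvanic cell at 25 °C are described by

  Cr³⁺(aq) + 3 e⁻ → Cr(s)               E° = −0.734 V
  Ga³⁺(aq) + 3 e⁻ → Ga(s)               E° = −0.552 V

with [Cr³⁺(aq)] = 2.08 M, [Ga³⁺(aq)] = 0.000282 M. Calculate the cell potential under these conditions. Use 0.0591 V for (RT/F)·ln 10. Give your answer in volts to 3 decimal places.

+0.106 V

Since E°(Ga³⁺/Ga) > E°(Cr³⁺/Cr), Ga³⁺/Ga serves as the cathode.
E°cell = −0.552 − (−0.734) = +0.182 V, with n = 3 electrons transferred.
The balanced reaction is Ga³⁺(aq) + Cr(s) → Ga(s) + Cr³⁺(aq), so Q = [Cr³⁺(aq)] / [Ga³⁺(aq)] = 7.38×10^3 and log Q = 3.868.
By the Nernst equation, E = +0.182 − (0.0591/3)·(3.868) = +0.106 V.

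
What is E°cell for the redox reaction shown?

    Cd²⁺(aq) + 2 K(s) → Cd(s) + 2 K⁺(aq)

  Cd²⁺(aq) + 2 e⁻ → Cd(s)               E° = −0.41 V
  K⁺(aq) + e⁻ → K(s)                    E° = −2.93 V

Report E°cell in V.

+2.52 V

Cd²⁺(aq) gains electrons, so the Cd²⁺/Cd couple is the cathode; the K⁺/K couple is the anode.
E°cell = E°(cathode) − E°(anode) = −0.41 − (−2.93) = +2.52 V.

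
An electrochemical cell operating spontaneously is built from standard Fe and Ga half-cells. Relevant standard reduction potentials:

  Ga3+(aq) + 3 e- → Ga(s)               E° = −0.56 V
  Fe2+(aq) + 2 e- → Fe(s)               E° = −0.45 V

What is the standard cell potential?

The Fe²⁺/Fe couple has the higher E°, so Fe ion is reduced (cathode) and Ga is oxidized (anode).
E°cell = E°(cathode) − E°(anode) = −0.45 − (−0.56) = +0.11 V.

+0.11 V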